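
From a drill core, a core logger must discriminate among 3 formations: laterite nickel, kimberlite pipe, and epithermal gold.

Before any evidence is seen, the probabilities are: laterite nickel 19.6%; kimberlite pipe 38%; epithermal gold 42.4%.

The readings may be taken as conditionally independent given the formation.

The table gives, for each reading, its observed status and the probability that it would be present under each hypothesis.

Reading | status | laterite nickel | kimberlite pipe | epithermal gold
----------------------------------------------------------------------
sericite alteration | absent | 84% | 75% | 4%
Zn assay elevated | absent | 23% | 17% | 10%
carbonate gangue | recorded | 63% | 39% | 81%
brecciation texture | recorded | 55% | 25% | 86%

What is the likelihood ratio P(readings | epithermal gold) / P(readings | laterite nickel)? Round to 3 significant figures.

14.1

The Bayes factor is the ratio of the joint likelihoods of the reading pattern under the two hypotheses (using 1 − P(present | H) for each absent reading).
  epithermal gold: (1 − 0.04) × (1 − 0.10) × 0.81 × 0.86 = 0.60186
  laterite nickel: (1 − 0.84) × (1 − 0.23) × 0.63 × 0.55 = 0.042689
Bayes factor = 0.60186 / 0.042689 ≈ 14.1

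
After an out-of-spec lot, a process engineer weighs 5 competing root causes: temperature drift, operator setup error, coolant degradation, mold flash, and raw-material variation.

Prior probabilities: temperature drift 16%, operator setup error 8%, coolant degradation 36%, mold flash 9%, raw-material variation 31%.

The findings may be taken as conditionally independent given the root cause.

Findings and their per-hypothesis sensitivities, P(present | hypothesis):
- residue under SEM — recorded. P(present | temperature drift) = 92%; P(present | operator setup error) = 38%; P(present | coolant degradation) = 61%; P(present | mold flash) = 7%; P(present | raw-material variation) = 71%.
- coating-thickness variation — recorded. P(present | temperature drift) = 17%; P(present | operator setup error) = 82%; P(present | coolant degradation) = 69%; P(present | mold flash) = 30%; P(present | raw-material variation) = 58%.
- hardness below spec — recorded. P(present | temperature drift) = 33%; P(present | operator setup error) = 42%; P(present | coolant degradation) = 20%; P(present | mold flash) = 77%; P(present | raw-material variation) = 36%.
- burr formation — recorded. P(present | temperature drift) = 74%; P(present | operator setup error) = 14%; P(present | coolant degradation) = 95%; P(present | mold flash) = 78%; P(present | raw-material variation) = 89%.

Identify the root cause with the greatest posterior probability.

By Bayes' rule with conditional independence, the unnormalized weight for each hypothesis is prior × ∏ likelihoods:
  temperature drift: 0.16 × 0.92 × 0.17 × 0.33 × 0.74 = 0.0061109
  operator setup error: 0.08 × 0.38 × 0.82 × 0.42 × 0.14 = 0.0014658
  coolant degradation: 0.36 × 0.61 × 0.69 × 0.20 × 0.95 = 0.02879
  mold flash: 0.09 × 0.07 × 0.30 × 0.77 × 0.78 = 0.0011351
  raw-material variation: 0.31 × 0.71 × 0.58 × 0.36 × 0.89 = 0.040902
Marginal likelihood of the evidence = 0.078403.
P(temperature drift | evidence) ≈ 0.0061109 / 0.078403 ≈ 0.078
P(operator setup error | evidence) ≈ 0.0014658 / 0.078403 ≈ 0.019
P(coolant degradation | evidence) ≈ 0.02879 / 0.078403 ≈ 0.367
P(mold flash | evidence) ≈ 0.0011351 / 0.078403 ≈ 0.014
P(raw-material variation | evidence) ≈ 0.040902 / 0.078403 ≈ 0.522
The largest is 0.522, so raw-material variation is most probable.

raw-material variation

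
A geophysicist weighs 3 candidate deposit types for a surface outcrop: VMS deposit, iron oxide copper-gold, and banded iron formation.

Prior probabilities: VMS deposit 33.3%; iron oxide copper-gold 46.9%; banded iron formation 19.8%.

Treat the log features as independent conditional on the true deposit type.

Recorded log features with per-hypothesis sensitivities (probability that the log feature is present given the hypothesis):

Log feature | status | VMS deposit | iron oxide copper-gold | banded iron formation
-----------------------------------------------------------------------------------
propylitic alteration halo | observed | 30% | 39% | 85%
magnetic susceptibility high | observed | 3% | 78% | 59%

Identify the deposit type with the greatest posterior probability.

By Bayes' rule with conditional independence, the unnormalized weight for each hypothesis is prior × ∏ likelihoods:
  VMS deposit: 0.333 × 0.30 × 0.03 = 0.002997
  iron oxide copper-gold: 0.469 × 0.39 × 0.78 = 0.14267
  banded iron formation: 0.198 × 0.85 × 0.59 = 0.099297
Normalizing constant Z = 0.002997 + 0.14267 + 0.099297 = 0.24496.
P(VMS deposit | evidence) ≈ 0.002997 / 0.24496 ≈ 0.012
P(iron oxide copper-gold | evidence) ≈ 0.14267 / 0.24496 ≈ 0.582
P(banded iron formation | evidence) ≈ 0.099297 / 0.24496 ≈ 0.405
The largest is 0.582, so iron oxide copper-gold is most probable.

iron oxide copper-gold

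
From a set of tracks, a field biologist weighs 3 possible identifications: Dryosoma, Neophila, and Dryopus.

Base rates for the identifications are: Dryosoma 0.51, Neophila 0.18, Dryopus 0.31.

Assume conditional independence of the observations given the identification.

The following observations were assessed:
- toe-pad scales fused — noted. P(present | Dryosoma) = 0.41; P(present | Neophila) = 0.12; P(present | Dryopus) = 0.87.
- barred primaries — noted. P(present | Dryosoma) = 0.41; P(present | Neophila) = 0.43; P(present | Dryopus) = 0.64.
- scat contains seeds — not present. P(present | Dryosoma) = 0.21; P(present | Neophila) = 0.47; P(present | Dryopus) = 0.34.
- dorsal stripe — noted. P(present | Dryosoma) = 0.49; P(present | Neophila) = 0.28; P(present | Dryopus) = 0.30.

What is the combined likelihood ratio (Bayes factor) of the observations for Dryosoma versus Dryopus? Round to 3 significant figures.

Joint likelihood of the evidence pattern under each hypothesis (using 1 − P(present | H) for each absent observation):
  Dryosoma: 0.41 × 0.41 × (1 − 0.21) × 0.49 = 0.065072
  Dryopus: 0.87 × 0.64 × (1 − 0.34) × 0.30 = 0.11025
Bayes factor = 0.065072 / 0.11025 ≈ 0.590

0.590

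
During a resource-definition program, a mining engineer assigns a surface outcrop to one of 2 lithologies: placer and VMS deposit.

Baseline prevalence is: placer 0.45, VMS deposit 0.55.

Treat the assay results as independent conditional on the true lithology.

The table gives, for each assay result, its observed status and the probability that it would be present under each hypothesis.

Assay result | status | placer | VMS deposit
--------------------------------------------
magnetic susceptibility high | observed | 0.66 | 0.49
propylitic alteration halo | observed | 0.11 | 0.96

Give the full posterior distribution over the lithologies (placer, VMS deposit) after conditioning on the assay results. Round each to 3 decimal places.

By Bayes' rule with conditional independence, the unnormalized weight for each hypothesis is prior × ∏ likelihoods:
  placer: 0.45 × 0.66 × 0.11 = 0.03267
  VMS deposit: 0.55 × 0.49 × 0.96 = 0.25872
Marginal likelihood of the evidence = 0.29139.
P(placer | evidence) = 0.03267 / 0.29139 ≈ 0.112
P(VMS deposit | evidence) = 0.25872 / 0.29139 ≈ 0.888

0.112, 0.888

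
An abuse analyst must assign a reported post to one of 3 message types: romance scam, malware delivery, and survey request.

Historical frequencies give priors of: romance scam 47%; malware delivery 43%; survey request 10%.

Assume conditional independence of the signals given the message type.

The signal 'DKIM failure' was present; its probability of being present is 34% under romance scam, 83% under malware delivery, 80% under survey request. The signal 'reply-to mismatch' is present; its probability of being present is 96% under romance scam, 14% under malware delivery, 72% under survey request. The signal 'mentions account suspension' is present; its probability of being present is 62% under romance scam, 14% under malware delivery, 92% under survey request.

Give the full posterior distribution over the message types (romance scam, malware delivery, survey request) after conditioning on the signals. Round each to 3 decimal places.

Multiply each prior by the joint likelihood of the signal pattern:
  romance scam: 0.47 × 0.34 × 0.96 × 0.62 = 0.095113
  malware delivery: 0.43 × 0.83 × 0.14 × 0.14 = 0.0069952
  survey request: 0.10 × 0.80 × 0.72 × 0.92 = 0.052992
Normalizing constant Z = 0.095113 + 0.0069952 + 0.052992 = 0.1551.
P(romance scam | evidence) = 0.095113 / 0.1551 ≈ 0.613
P(malware delivery | evidence) = 0.0069952 / 0.1551 ≈ 0.045
P(survey request | evidence) = 0.052992 / 0.1551 ≈ 0.342

0.613, 0.045, 0.342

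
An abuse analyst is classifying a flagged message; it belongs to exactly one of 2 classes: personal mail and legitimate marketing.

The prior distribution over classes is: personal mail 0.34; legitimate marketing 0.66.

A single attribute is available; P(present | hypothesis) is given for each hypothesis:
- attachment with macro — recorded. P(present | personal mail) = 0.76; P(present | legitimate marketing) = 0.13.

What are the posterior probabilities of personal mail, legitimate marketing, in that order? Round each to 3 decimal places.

Multiply each prior by the likelihood of the attribute:
  personal mail: 0.34 × 0.76 = 0.2584
  legitimate marketing: 0.66 × 0.13 = 0.0858
Normalizing constant Z = 0.2584 + 0.0858 = 0.3442.
P(personal mail | evidence) = 0.2584 / 0.3442 ≈ 0.751
P(legitimate marketing | evidence) = 0.0858 / 0.3442 ≈ 0.249

0.751, 0.249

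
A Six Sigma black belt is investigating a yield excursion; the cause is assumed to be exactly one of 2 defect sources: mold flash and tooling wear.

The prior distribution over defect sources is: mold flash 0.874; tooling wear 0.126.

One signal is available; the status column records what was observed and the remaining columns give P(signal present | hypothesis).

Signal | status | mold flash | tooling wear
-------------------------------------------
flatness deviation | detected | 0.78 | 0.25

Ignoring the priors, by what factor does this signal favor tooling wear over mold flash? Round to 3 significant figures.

The Bayes factor is the ratio of the two likelihoods.
  tooling wear: 0.25
  mold flash: 0.78
Bayes factor = 0.25 / 0.78 ≈ 0.321

0.321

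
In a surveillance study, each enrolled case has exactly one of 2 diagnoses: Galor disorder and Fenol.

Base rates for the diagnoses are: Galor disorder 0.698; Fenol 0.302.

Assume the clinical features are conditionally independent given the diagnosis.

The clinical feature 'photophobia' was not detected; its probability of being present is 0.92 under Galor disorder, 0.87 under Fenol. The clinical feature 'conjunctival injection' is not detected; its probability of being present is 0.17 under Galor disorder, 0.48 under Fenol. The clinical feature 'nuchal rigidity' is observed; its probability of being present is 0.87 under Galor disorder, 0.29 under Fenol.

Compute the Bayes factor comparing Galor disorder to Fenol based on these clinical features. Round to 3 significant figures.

2.95

Joint likelihood of the clinical feature pattern under each hypothesis (using 1 − P(present | H) for each absent clinical feature):
  Galor disorder: (1 − 0.92) × (1 − 0.17) × 0.87 = 0.057768
  Fenol: (1 − 0.87) × (1 − 0.48) × 0.29 = 0.019604
Bayes factor = 0.057768 / 0.019604 ≈ 2.95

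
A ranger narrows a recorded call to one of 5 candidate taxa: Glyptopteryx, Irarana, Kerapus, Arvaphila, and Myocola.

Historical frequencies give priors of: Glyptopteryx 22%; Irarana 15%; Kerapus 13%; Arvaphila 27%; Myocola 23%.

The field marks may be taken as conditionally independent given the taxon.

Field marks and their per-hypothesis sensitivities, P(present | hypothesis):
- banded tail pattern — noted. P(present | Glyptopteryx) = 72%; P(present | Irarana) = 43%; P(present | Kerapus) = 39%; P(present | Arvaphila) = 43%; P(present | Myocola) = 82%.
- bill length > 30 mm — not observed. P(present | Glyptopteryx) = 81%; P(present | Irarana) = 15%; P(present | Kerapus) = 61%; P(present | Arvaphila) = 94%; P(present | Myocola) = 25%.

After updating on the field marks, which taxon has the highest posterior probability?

Myocola

Multiply each prior by the joint likelihood of the field mark pattern (using 1 − P(present | H) for each absent field mark):
  Glyptopteryx: 0.22 × 0.72 × (1 − 0.81) = 0.030096
  Irarana: 0.15 × 0.43 × (1 − 0.15) = 0.054825
  Kerapus: 0.13 × 0.39 × (1 − 0.61) = 0.019773
  Arvaphila: 0.27 × 0.43 × (1 − 0.94) = 0.006966
  Myocola: 0.23 × 0.82 × (1 − 0.25) = 0.14145
The unnormalized weights sum to 0.25311.
P(Glyptopteryx | evidence) ≈ 0.030096 / 0.25311 ≈ 0.119
P(Irarana | evidence) ≈ 0.054825 / 0.25311 ≈ 0.217
P(Kerapus | evidence) ≈ 0.019773 / 0.25311 ≈ 0.078
P(Arvaphila | evidence) ≈ 0.006966 / 0.25311 ≈ 0.028
P(Myocola | evidence) ≈ 0.14145 / 0.25311 ≈ 0.559
The largest is 0.559, so Myocola is most probable.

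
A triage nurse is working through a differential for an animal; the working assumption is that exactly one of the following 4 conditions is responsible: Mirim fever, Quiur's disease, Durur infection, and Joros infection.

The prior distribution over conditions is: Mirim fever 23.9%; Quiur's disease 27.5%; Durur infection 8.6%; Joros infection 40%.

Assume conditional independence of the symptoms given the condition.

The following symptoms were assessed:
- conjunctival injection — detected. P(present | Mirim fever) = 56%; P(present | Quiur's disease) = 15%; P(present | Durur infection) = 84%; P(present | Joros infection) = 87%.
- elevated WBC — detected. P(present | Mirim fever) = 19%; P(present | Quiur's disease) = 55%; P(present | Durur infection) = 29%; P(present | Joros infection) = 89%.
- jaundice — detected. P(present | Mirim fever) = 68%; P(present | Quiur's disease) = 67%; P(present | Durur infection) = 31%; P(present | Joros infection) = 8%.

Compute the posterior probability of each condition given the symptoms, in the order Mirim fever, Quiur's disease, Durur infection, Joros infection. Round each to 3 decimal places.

0.271, 0.238, 0.102, 0.389

By Bayes' rule with conditional independence, the unnormalized weight for each hypothesis is prior × ∏ likelihoods:
  Mirim fever: 0.239 × 0.56 × 0.19 × 0.68 = 0.017292
  Quiur's disease: 0.275 × 0.15 × 0.55 × 0.67 = 0.015201
  Durur infection: 0.086 × 0.84 × 0.29 × 0.31 = 0.0064944
  Joros infection: 0.400 × 0.87 × 0.89 × 0.08 = 0.024778
Normalizing constant Z = 0.017292 + 0.015201 + 0.0064944 + 0.024778 = 0.063765.
P(Mirim fever | evidence) = 0.017292 / 0.063765 ≈ 0.271
P(Quiur's disease | evidence) = 0.015201 / 0.063765 ≈ 0.238
P(Durur infection | evidence) = 0.0064944 / 0.063765 ≈ 0.102
P(Joros infection | evidence) = 0.024778 / 0.063765 ≈ 0.389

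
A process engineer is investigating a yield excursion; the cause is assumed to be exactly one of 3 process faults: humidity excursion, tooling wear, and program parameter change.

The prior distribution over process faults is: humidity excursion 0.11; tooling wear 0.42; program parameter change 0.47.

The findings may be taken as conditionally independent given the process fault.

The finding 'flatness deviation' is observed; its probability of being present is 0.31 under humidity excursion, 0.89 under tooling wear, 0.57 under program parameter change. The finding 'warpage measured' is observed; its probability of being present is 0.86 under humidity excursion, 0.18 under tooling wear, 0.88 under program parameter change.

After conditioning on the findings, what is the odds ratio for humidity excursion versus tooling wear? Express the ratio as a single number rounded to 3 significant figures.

0.436

Posterior odds equal prior odds times the likelihood ratio; only the two competing hypotheses matter.
  humidity excursion: 0.11 × 0.31 × 0.86 = 0.029326
  tooling wear: 0.42 × 0.89 × 0.18 = 0.067284
Posterior odds = 0.029326 / 0.067284 ≈ 0.436.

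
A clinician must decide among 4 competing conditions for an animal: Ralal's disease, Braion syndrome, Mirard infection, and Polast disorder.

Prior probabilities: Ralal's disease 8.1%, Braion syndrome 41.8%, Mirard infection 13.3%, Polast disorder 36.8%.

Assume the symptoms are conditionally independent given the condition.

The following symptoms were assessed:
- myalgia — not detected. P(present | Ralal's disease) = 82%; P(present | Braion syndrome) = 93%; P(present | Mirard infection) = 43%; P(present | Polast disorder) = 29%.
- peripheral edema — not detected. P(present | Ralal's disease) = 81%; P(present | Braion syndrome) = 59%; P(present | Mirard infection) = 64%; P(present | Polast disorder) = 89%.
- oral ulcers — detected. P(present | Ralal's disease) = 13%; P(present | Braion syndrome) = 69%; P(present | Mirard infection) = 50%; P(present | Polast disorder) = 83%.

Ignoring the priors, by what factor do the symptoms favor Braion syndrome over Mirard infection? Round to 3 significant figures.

0.193

Take the product of per-symptom likelihoods under each hypothesis (using 1 − P(present | H) for each absent symptom), then divide.
  Braion syndrome: (1 − 0.93) × (1 − 0.59) × 0.69 = 0.019803
  Mirard infection: (1 − 0.43) × (1 − 0.64) × 0.50 = 0.1026
Bayes factor = 0.019803 / 0.1026 ≈ 0.193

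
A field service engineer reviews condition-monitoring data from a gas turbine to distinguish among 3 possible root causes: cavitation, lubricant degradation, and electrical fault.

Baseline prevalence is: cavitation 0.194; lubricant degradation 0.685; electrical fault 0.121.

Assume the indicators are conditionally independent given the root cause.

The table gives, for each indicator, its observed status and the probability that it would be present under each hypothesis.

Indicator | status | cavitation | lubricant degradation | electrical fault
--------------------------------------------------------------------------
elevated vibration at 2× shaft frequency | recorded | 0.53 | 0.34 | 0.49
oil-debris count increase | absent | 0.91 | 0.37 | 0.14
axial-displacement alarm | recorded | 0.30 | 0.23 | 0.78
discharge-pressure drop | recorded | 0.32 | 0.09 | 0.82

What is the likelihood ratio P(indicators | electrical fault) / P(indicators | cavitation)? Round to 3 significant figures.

58.9

Joint likelihood of the indicator pattern under each hypothesis (using 1 − P(present | H) for each absent indicator):
  electrical fault: 0.49 × (1 − 0.14) × 0.78 × 0.82 = 0.26953
  cavitation: 0.53 × (1 − 0.91) × 0.30 × 0.32 = 0.0045792
Bayes factor = 0.26953 / 0.0045792 ≈ 58.9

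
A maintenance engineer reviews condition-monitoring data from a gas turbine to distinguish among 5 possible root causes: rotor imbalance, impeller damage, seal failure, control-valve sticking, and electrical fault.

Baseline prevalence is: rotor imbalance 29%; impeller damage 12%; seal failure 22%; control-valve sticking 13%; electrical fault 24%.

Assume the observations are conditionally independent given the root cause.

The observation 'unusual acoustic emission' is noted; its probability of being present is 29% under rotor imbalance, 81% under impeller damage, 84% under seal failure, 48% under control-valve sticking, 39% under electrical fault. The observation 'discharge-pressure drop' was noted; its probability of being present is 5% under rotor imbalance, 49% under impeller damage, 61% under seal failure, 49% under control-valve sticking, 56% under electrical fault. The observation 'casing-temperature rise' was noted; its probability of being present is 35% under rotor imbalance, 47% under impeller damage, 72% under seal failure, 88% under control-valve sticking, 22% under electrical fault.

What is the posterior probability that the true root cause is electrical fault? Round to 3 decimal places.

0.080

Multiply each prior by the joint likelihood of the evidence pattern:
  rotor imbalance: 0.29 × 0.29 × 0.05 × 0.35 = 0.0014717
  impeller damage: 0.12 × 0.81 × 0.49 × 0.47 = 0.022385
  seal failure: 0.22 × 0.84 × 0.61 × 0.72 = 0.081164
  control-valve sticking: 0.13 × 0.48 × 0.49 × 0.88 = 0.026907
  electrical fault: 0.24 × 0.39 × 0.56 × 0.22 = 0.011532
Normalizing constant Z = 0.0014717 + 0.022385 + 0.081164 + 0.026907 + 0.011532 = 0.14346.
P(electrical fault | evidence) = 0.011532 / 0.14346 ≈ 0.080.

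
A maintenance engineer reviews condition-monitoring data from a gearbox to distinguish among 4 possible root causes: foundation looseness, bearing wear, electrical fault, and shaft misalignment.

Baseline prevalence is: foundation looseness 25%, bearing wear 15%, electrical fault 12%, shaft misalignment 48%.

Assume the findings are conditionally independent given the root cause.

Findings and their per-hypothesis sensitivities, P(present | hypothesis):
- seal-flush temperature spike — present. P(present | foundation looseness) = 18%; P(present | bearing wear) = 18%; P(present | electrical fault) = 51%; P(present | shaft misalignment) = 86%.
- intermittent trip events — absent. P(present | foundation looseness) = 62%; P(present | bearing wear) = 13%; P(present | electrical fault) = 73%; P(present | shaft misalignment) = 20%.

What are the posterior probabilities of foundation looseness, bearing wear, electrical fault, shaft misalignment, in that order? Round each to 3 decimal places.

For each hypothesis, the unnormalized posterior weight is prior × product of the finding likelihoods (using 1 − P(present | H) for each absent finding):
  foundation looseness: 0.25 × 0.18 × (1 − 0.62) = 0.0171
  bearing wear: 0.15 × 0.18 × (1 − 0.13) = 0.02349
  electrical fault: 0.12 × 0.51 × (1 − 0.73) = 0.016524
  shaft misalignment: 0.48 × 0.86 × (1 − 0.20) = 0.33024
Marginal likelihood of the evidence = 0.38735.
P(foundation looseness | evidence) = 0.0171 / 0.38735 ≈ 0.044
P(bearing wear | evidence) = 0.02349 / 0.38735 ≈ 0.061
P(electrical fault | evidence) = 0.016524 / 0.38735 ≈ 0.043
P(shaft misalignment | evidence) = 0.33024 / 0.38735 ≈ 0.853

0.044, 0.061, 0.043, 0.853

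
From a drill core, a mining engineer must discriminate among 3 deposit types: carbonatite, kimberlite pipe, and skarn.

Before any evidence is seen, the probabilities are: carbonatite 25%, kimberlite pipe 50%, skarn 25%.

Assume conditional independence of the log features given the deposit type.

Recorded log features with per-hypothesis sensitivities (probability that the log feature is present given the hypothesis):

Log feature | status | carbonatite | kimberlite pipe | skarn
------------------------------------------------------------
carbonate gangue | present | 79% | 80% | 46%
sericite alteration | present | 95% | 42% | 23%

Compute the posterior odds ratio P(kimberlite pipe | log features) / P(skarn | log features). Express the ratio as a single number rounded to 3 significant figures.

6.35

The normalizing constant cancels in an odds ratio, so compute prior × likelihood for the two hypotheses only:
  kimberlite pipe: 0.50 × 0.80 × 0.42 = 0.168
  skarn: 0.25 × 0.46 × 0.23 = 0.02645
Odds(kimberlite pipe : skarn) = 0.168 / 0.02645 ≈ 6.35.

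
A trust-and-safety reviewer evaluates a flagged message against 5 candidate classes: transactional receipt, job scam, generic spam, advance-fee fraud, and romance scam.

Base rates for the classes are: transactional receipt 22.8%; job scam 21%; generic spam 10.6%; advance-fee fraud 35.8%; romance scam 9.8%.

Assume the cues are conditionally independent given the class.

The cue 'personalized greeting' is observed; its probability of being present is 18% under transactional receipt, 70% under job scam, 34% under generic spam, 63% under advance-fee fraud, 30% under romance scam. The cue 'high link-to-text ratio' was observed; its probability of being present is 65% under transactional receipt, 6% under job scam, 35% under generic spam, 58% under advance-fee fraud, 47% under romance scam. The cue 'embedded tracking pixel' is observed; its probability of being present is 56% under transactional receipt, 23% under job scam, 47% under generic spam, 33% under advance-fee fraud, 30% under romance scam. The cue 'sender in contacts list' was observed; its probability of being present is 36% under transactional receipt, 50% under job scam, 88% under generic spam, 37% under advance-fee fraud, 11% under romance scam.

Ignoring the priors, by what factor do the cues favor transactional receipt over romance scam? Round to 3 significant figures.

Take the product of per-cue likelihoods under each hypothesis, then divide.
  transactional receipt: 0.18 × 0.65 × 0.56 × 0.36 = 0.023587
  romance scam: 0.30 × 0.47 × 0.30 × 0.11 = 0.004653
Bayes factor = 0.023587 / 0.004653 ≈ 5.07

5.07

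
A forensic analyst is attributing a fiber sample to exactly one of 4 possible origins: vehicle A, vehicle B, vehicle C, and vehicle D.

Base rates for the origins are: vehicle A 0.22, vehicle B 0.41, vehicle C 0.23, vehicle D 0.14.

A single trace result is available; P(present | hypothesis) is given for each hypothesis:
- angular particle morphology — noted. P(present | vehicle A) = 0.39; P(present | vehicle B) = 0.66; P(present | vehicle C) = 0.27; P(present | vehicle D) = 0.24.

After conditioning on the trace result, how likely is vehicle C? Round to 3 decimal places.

0.137

Multiply each prior by the likelihood of the trace result:
  vehicle A: 0.22 × 0.39 = 0.0858
  vehicle B: 0.41 × 0.66 = 0.2706
  vehicle C: 0.23 × 0.27 = 0.0621
  vehicle D: 0.14 × 0.24 = 0.0336
Normalizing constant Z = 0.0858 + 0.2706 + 0.0621 + 0.0336 = 0.4521.
P(vehicle C | evidence) = 0.0621 / 0.4521 ≈ 0.137.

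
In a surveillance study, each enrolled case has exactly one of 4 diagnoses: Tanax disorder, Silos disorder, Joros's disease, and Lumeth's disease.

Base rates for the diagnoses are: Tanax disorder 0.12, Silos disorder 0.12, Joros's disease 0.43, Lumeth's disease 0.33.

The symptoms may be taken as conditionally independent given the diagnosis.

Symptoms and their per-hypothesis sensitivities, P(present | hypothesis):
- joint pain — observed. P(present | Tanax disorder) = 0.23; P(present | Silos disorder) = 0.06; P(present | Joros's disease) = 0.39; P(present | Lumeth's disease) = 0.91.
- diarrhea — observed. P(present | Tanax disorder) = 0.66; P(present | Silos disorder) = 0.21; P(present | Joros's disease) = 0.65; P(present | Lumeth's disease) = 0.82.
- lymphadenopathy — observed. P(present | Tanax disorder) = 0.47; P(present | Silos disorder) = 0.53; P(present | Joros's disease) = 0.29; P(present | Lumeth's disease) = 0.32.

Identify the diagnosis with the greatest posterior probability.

Lumeth's disease

Multiply each prior by the joint likelihood of the symptom pattern:
  Tanax disorder: 0.12 × 0.23 × 0.66 × 0.47 = 0.0085615
  Silos disorder: 0.12 × 0.06 × 0.21 × 0.53 = 0.00080136
  Joros's disease: 0.43 × 0.39 × 0.65 × 0.29 = 0.031611
  Lumeth's disease: 0.33 × 0.91 × 0.82 × 0.32 = 0.078799
The unnormalized weights sum to 0.11977.
P(Tanax disorder | evidence) ≈ 0.0085615 / 0.11977 ≈ 0.071
P(Silos disorder | evidence) ≈ 0.00080136 / 0.11977 ≈ 0.007
P(Joros's disease | evidence) ≈ 0.031611 / 0.11977 ≈ 0.264
P(Lumeth's disease | evidence) ≈ 0.078799 / 0.11977 ≈ 0.658
The largest is 0.658, so Lumeth's disease is most probable.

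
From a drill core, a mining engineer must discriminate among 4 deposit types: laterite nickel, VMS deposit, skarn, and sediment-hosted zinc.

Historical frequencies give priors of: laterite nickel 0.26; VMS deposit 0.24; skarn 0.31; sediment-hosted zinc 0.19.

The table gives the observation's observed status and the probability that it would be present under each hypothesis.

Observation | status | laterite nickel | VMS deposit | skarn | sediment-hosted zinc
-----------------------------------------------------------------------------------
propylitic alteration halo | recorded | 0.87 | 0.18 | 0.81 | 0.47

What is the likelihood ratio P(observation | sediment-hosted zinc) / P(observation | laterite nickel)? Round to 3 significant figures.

0.540

The Bayes factor is the ratio of the two likelihoods.
  sediment-hosted zinc: 0.47
  laterite nickel: 0.87
Bayes factor = 0.47 / 0.87 ≈ 0.540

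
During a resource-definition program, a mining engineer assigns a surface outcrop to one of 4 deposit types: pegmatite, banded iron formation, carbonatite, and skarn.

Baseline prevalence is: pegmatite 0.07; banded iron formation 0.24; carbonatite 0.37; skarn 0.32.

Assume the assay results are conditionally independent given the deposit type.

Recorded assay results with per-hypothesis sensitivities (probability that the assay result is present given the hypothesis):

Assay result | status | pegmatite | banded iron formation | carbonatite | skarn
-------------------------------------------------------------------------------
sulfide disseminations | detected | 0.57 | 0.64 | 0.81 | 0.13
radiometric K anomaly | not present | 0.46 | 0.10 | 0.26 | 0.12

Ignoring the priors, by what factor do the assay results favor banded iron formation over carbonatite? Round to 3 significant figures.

0.961

Take the product of per-assay result likelihoods under each hypothesis (using 1 − P(present | H) for each absent assay result), then divide.
  banded iron formation: 0.64 × (1 − 0.10) = 0.576
  carbonatite: 0.81 × (1 − 0.26) = 0.5994
Bayes factor = 0.576 / 0.5994 ≈ 0.961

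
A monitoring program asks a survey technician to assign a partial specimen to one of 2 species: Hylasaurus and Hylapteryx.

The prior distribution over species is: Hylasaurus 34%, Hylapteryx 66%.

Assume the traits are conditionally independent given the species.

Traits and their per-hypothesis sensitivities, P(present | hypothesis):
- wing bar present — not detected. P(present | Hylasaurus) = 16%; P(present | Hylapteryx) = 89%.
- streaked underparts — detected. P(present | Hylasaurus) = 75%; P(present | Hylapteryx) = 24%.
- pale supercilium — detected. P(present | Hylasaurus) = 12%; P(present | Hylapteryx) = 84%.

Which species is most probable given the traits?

Hylasaurus

For each hypothesis, the unnormalized posterior weight is prior × product of the trait likelihoods (using 1 − P(present | H) for each absent trait):
  Hylasaurus: 0.34 × (1 − 0.16) × 0.75 × 0.12 = 0.025704
  Hylapteryx: 0.66 × (1 − 0.89) × 0.24 × 0.84 = 0.014636
Normalizing constant Z = 0.025704 + 0.014636 = 0.04034.
P(Hylasaurus | evidence) ≈ 0.025704 / 0.04034 ≈ 0.637
P(Hylapteryx | evidence) ≈ 0.014636 / 0.04034 ≈ 0.363
The largest is 0.637, so Hylasaurus is most probable.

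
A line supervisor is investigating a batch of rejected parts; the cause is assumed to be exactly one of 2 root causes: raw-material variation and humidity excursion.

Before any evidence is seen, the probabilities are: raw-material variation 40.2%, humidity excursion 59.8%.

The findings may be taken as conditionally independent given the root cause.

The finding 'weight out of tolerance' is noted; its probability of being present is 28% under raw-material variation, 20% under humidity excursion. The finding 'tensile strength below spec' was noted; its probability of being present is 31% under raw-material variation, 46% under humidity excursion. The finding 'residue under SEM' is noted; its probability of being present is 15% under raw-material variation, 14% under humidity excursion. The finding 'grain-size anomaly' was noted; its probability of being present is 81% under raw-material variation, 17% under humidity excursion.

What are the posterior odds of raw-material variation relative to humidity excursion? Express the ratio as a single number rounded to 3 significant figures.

Unnormalized posterior weight (prior times the finding likelihoods) for each of the two hypotheses:
  raw-material variation: 0.402 × 0.28 × 0.31 × 0.15 × 0.81 = 0.0042396
  humidity excursion: 0.598 × 0.20 × 0.46 × 0.14 × 0.17 = 0.0013094
Odds(raw-material variation : humidity excursion) = 0.0042396 / 0.0013094 ≈ 3.24.

3.24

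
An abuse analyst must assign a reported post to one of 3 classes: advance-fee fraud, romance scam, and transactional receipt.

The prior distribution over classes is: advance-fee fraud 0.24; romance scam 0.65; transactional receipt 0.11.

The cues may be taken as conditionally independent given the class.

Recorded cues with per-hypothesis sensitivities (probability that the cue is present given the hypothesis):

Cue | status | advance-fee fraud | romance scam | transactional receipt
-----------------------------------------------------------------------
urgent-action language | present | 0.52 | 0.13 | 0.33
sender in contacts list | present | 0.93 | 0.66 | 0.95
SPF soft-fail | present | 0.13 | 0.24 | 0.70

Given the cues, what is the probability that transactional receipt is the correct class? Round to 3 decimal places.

0.459

For each hypothesis, the unnormalized posterior weight is prior × product of the cue likelihoods:
  advance-fee fraud: 0.24 × 0.52 × 0.93 × 0.13 = 0.015088
  romance scam: 0.65 × 0.13 × 0.66 × 0.24 = 0.013385
  transactional receipt: 0.11 × 0.33 × 0.95 × 0.70 = 0.024139
Marginal likelihood of the evidence = 0.052613.
P(transactional receipt | evidence) = 0.024139 / 0.052613 ≈ 0.459.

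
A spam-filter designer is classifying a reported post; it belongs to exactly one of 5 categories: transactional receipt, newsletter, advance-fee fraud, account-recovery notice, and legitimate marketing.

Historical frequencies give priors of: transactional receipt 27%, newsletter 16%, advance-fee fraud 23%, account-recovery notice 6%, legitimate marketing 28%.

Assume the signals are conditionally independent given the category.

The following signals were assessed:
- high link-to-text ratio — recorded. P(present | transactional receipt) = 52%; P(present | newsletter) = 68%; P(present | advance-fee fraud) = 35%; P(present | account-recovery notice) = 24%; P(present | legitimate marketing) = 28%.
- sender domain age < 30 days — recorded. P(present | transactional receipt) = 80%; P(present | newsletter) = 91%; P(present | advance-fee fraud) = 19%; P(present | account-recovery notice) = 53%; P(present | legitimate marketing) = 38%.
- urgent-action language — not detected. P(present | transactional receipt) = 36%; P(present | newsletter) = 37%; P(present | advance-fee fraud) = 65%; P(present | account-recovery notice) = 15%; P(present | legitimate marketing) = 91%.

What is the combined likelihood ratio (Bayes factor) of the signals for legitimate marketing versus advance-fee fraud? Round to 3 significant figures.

0.411

Joint likelihood of the signal pattern under each hypothesis (using 1 − P(present | H) for each absent signal):
  legitimate marketing: 0.28 × 0.38 × (1 − 0.91) = 0.009576
  advance-fee fraud: 0.35 × 0.19 × (1 − 0.65) = 0.023275
Bayes factor = 0.009576 / 0.023275 ≈ 0.411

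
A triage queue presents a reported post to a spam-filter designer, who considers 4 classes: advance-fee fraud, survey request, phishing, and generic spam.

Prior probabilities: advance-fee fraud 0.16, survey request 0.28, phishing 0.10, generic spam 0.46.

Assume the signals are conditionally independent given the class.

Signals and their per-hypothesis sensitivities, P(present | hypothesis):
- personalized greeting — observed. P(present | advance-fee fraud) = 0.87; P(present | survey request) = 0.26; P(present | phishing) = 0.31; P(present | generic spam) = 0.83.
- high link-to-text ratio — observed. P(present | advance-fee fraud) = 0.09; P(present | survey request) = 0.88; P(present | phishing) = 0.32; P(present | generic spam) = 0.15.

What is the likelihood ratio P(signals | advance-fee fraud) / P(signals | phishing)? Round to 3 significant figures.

0.789

Joint likelihood of the signal pattern under each hypothesis:
  advance-fee fraud: 0.87 × 0.09 = 0.0783
  phishing: 0.31 × 0.32 = 0.0992
Bayes factor = 0.0783 / 0.0992 ≈ 0.789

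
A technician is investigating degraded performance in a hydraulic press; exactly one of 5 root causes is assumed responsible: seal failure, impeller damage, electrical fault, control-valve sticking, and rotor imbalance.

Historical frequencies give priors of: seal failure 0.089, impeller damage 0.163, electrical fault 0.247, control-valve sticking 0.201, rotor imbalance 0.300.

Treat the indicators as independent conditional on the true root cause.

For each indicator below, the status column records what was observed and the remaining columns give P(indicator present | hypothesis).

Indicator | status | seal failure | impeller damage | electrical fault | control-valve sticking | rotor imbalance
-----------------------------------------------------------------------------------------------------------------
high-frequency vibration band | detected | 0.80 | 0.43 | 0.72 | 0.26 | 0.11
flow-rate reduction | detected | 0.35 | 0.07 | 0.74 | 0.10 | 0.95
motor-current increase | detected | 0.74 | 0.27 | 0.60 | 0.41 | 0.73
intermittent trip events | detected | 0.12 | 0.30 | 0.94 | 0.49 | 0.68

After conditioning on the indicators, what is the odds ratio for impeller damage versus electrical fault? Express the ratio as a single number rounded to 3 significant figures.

Posterior odds equal prior odds times the likelihood ratio; only the two competing hypotheses matter.
  impeller damage: 0.163 × 0.43 × 0.07 × 0.27 × 0.30 = 0.00039741
  electrical fault: 0.247 × 0.72 × 0.74 × 0.60 × 0.94 = 0.074223
Posterior odds = 0.00039741 / 0.074223 ≈ 0.00535.

0.00535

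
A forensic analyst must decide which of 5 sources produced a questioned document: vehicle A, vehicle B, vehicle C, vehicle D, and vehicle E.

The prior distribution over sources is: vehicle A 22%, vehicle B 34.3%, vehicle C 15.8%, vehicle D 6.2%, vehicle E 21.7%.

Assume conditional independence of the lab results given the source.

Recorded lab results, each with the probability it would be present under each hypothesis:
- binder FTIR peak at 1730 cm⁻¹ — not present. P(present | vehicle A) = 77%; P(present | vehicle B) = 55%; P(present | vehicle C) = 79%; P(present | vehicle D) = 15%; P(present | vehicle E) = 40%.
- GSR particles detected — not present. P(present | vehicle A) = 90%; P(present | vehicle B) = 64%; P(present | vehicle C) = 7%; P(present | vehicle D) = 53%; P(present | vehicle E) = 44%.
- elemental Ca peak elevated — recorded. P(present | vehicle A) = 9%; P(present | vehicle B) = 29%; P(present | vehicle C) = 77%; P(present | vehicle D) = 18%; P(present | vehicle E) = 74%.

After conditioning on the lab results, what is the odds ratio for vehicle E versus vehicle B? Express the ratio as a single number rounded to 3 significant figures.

Posterior odds equal prior odds times the likelihood ratio; only the two competing hypotheses matter (using 1 − P(present | H) for each absent lab result).
  vehicle E: 0.217 × (1 − 0.40) × (1 − 0.44) × 0.74 = 0.053955
  vehicle B: 0.343 × (1 − 0.55) × (1 − 0.64) × 0.29 = 0.016114
Posterior odds = 0.053955 / 0.016114 ≈ 3.35.

3.35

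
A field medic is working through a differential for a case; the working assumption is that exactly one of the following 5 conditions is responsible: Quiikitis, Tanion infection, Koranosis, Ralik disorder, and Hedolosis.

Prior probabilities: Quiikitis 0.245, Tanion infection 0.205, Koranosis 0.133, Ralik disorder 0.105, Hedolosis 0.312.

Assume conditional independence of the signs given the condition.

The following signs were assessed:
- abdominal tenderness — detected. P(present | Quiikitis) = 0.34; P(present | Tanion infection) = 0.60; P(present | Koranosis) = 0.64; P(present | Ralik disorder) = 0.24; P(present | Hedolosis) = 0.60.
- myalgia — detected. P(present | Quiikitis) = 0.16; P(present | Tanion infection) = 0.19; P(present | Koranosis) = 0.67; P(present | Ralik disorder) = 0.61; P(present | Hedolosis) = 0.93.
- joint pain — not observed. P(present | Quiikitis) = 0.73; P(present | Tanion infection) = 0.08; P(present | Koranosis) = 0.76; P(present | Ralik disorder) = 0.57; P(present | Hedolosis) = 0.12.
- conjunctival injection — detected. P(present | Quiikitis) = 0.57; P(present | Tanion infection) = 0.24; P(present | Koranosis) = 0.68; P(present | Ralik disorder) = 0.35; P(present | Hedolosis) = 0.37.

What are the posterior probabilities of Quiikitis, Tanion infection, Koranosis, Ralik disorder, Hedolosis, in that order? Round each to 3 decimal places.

0.027, 0.068, 0.123, 0.031, 0.751

By Bayes' rule with conditional independence, the unnormalized weight for each hypothesis is prior × ∏ likelihoods (using 1 − P(present | H) for each absent sign):
  Quiikitis: 0.245 × 0.34 × 0.16 × (1 − 0.73) × 0.57 = 0.0020512
  Tanion infection: 0.205 × 0.60 × 0.19 × (1 − 0.08) × 0.24 = 0.0051601
  Koranosis: 0.133 × 0.64 × 0.67 × (1 − 0.76) × 0.68 = 0.0093074
  Ralik disorder: 0.105 × 0.24 × 0.61 × (1 − 0.57) × 0.35 = 0.0023135
  Hedolosis: 0.312 × 0.60 × 0.93 × (1 − 0.12) × 0.37 = 0.056686
Normalizing constant Z = 0.0020512 + 0.0051601 + 0.0093074 + 0.0023135 + 0.056686 = 0.075518.
P(Quiikitis | evidence) = 0.0020512 / 0.075518 ≈ 0.027
P(Tanion infection | evidence) = 0.0051601 / 0.075518 ≈ 0.068
P(Koranosis | evidence) = 0.0093074 / 0.075518 ≈ 0.123
P(Ralik disorder | evidence) = 0.0023135 / 0.075518 ≈ 0.031
P(Hedolosis | evidence) = 0.056686 / 0.075518 ≈ 0.751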